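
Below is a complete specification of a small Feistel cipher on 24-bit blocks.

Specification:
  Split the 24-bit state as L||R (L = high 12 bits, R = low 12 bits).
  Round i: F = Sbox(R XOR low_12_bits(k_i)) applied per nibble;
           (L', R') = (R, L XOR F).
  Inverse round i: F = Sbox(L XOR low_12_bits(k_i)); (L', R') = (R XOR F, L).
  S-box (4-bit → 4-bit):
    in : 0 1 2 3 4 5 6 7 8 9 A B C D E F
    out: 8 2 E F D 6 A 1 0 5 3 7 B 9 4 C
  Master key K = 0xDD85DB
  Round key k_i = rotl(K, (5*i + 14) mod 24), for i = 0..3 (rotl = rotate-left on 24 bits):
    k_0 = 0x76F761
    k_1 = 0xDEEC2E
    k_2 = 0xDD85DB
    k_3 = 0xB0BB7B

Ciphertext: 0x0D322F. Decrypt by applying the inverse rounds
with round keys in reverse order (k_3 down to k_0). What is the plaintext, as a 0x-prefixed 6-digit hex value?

0x4548C7

s_0 = ciphertext = 0x0D322F
s_1 = InvRound(s_0, k_3) = 0x51F0D3
s_2 = InvRound(s_1, k_2) = 0x86E51F
s_3 = InvRound(s_2, k_1) = 0x8C786E
s_4 = InvRound(s_3, k_0) = 0x4548C7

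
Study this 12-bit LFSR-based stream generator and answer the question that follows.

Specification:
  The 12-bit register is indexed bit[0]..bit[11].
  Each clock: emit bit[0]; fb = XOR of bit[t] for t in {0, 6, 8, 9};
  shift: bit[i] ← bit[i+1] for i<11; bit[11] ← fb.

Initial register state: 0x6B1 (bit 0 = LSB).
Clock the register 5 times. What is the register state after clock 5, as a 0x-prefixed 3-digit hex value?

0xF35

reg_0 = 0x6B1
clock 1: out=1, reg = 0x358
clock 2: out=0, reg = 0x9AC
clock 3: out=0, reg = 0xCD6
clock 4: out=0, reg = 0xE6B
clock 5: out=1, reg = 0xF35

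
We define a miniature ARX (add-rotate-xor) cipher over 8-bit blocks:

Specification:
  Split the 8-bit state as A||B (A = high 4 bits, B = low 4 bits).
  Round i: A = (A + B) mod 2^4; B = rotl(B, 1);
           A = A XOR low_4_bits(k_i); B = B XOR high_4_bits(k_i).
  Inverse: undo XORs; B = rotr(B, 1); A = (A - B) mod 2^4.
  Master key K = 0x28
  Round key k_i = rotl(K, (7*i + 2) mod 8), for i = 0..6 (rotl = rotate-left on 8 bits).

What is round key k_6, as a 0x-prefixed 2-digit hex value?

K = 0x28
k_0 = rotl(K, (7*0+2) mod 8) = rotl(K, 2) = 0xA0
k_1 = rotl(K, (7*1+2) mod 8) = rotl(K, 1) = 0x50
k_2 = rotl(K, (7*2+2) mod 8) = rotl(K, 0) = 0x28
k_3 = rotl(K, (7*3+2) mod 8) = rotl(K, 7) = 0x14
k_4 = rotl(K, (7*4+2) mod 8) = rotl(K, 6) = 0x0A
k_5 = rotl(K, (7*5+2) mod 8) = rotl(K, 5) = 0x05
k_6 = rotl(K, (7*6+2) mod 8) = rotl(K, 4) = 0x82

0x82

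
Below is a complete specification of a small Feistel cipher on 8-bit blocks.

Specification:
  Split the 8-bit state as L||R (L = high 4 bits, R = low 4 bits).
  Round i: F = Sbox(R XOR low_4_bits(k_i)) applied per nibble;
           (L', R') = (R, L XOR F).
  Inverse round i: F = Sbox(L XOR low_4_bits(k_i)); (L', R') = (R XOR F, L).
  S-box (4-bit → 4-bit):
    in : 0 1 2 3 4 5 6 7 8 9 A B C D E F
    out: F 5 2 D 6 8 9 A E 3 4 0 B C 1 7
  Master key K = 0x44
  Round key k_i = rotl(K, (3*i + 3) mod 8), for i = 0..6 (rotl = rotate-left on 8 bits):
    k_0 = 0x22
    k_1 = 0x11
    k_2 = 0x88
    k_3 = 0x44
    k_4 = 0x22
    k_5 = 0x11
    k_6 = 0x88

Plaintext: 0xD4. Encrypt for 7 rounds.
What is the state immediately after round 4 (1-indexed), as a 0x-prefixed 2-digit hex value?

s_0 = plaintext = 0xD4
s_1 = Round(s_0, k_0) = 0x44
s_2 = Round(s_1, k_1) = 0x4C
s_3 = Round(s_2, k_2) = 0xC2
s_4 = Round(s_3, k_3) = 0x25
s_5 = Round(s_4, k_4) = 0x58
s_6 = Round(s_5, k_5) = 0x86
s_7 = Round(s_6, k_6) = 0x69

0x25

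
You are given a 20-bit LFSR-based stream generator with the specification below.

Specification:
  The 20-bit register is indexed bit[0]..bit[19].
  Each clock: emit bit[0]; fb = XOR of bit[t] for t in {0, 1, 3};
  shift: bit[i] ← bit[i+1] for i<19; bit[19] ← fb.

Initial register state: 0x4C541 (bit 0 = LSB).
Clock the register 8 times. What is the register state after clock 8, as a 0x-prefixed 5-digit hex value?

reg_0 = 0x4C541
clock 1: out=1, reg = 0xA62A0
clock 2: out=0, reg = 0x53150
clock 3: out=0, reg = 0x298A8
clock 4: out=0, reg = 0x94C54
clock 5: out=0, reg = 0x4A62A
clock 6: out=0, reg = 0x25315
clock 7: out=1, reg = 0x9298A
clock 8: out=0, reg = 0x494C5

0x494C5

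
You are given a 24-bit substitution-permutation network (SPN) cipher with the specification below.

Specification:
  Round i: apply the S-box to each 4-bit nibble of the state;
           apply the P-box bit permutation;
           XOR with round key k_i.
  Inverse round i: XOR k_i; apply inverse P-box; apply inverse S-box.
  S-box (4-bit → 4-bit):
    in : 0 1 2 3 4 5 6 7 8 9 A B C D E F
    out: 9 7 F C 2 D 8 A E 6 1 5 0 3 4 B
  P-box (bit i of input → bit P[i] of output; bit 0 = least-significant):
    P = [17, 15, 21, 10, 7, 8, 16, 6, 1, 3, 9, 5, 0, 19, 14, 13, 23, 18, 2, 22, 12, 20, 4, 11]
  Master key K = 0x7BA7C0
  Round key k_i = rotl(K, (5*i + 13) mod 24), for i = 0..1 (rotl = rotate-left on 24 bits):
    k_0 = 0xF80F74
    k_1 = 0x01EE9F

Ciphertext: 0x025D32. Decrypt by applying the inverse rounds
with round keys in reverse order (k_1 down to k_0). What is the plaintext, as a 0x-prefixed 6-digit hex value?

0x47A870

s_0 = ciphertext = 0x025D32
s_1 = InvRound(s_0, k_1) = 0xAE081D
s_2 = InvRound(s_1, k_0) = 0x47A870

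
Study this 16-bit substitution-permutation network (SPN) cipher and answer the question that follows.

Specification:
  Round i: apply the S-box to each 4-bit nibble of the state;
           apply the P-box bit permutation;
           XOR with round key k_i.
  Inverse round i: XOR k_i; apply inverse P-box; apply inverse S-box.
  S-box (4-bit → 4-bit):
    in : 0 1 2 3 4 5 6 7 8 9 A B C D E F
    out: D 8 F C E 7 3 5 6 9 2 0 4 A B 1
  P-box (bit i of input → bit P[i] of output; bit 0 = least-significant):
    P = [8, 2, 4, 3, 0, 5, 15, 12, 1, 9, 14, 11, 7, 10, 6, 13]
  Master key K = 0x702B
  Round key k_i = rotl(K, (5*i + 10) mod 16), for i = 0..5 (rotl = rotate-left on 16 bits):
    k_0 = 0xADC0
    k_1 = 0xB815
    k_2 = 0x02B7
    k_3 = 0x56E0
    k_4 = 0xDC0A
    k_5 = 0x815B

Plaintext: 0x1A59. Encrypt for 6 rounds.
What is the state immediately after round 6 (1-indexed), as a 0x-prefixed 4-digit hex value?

s_0 = plaintext = 0x1A59
s_1 = Round(s_0, k_0) = 0x0EE9
s_2 = Round(s_1, k_1) = 0x83FE
s_3 = Round(s_2, k_2) = 0x4FFA
s_4 = Round(s_3, k_3) = 0x72A7
s_5 = Round(s_4, k_4) = 0x97F8
s_6 = Round(s_5, k_5) = 0xE1CC

0xE1CC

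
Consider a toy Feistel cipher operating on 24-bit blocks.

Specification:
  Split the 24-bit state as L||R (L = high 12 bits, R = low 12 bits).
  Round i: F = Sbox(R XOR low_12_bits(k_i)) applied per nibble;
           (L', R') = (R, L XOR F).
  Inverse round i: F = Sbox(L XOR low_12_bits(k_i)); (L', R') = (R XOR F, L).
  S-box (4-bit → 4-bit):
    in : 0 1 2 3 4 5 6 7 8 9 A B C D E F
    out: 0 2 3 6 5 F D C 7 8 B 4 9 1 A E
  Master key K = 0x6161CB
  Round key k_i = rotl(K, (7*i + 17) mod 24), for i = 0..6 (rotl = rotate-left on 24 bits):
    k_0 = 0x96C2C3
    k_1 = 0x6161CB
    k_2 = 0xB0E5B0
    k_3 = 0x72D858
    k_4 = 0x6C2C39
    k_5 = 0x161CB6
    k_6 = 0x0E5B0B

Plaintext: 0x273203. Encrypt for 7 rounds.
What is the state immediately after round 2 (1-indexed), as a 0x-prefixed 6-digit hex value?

s_0 = plaintext = 0x273203
s_1 = Round(s_0, k_0) = 0x2032E3
s_2 = Round(s_1, k_1) = 0x2E3434
s_3 = Round(s_2, k_2) = 0x434096
s_4 = Round(s_3, k_3) = 0x0963AE
s_5 = Round(s_4, k_4) = 0x3AEE1A
s_6 = Round(s_5, k_5) = 0xE1A017
s_7 = Round(s_6, k_6) = 0x017A33

0x2E3434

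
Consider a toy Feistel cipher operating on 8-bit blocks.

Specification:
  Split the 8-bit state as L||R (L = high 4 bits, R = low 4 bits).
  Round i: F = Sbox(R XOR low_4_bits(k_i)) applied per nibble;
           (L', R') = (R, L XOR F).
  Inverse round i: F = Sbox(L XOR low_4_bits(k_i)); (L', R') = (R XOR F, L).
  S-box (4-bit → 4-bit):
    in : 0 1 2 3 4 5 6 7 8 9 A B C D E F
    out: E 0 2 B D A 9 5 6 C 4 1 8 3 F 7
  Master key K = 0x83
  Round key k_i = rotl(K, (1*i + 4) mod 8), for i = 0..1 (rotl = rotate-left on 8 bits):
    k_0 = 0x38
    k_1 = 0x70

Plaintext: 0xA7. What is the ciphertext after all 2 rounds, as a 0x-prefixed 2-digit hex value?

s_0 = plaintext = 0xA7
s_1 = Round(s_0, k_0) = 0x7D
s_2 = Round(s_1, k_1) = 0xD4

0xD4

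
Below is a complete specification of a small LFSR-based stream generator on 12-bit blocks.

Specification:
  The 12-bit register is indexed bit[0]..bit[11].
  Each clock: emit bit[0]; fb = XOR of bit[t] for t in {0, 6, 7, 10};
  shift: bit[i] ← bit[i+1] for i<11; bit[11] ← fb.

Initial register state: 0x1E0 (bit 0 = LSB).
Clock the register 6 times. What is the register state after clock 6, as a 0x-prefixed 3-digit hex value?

0xD07

reg_0 = 0x1E0
clock 1: out=0, reg = 0x0F0
clock 2: out=0, reg = 0x078
clock 3: out=0, reg = 0x83C
clock 4: out=0, reg = 0x41E
clock 5: out=0, reg = 0xA0F
clock 6: out=1, reg = 0xD07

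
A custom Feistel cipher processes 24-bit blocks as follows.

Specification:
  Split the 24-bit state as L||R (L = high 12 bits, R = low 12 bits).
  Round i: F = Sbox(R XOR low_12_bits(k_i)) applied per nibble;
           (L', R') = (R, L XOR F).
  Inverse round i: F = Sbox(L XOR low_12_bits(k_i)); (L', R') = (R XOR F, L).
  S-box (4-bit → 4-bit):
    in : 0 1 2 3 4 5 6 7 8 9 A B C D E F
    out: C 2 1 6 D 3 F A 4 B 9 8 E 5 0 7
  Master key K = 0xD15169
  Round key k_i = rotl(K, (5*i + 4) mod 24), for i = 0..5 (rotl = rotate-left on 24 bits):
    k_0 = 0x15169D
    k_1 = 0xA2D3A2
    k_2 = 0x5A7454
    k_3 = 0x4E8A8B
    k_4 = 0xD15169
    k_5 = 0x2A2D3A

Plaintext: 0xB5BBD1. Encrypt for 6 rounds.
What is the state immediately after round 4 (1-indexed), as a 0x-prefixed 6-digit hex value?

0x732B40

s_0 = plaintext = 0xB5BBD1
s_1 = Round(s_0, k_0) = 0xBD1E85
s_2 = Round(s_1, k_1) = 0xE85ECB
s_3 = Round(s_2, k_2) = 0xECB732
s_4 = Round(s_3, k_3) = 0x732B40
s_5 = Round(s_4, k_4) = 0xB40E29
s_6 = Round(s_5, k_5) = 0xE29D66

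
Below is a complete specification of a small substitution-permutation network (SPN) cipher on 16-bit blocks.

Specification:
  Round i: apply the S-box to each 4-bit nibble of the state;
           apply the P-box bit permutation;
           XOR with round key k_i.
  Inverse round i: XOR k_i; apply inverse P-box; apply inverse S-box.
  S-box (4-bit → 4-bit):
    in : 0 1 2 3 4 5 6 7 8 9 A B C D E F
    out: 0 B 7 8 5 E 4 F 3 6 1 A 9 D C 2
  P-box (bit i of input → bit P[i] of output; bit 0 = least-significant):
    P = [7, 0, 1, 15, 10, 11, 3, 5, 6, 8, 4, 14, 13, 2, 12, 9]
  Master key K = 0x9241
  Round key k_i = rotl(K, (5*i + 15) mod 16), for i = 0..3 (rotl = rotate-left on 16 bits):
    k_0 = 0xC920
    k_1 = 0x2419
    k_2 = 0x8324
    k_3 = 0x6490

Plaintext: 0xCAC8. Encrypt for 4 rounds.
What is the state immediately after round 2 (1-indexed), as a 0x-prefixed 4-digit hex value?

s_0 = plaintext = 0xCAC8
s_1 = Round(s_0, k_0) = 0xEFC1
s_2 = Round(s_1, k_1) = 0xB3B8
s_3 = Round(s_2, k_2) = 0xC981
s_4 = Round(s_3, k_3) = 0xCB01

0xB3B8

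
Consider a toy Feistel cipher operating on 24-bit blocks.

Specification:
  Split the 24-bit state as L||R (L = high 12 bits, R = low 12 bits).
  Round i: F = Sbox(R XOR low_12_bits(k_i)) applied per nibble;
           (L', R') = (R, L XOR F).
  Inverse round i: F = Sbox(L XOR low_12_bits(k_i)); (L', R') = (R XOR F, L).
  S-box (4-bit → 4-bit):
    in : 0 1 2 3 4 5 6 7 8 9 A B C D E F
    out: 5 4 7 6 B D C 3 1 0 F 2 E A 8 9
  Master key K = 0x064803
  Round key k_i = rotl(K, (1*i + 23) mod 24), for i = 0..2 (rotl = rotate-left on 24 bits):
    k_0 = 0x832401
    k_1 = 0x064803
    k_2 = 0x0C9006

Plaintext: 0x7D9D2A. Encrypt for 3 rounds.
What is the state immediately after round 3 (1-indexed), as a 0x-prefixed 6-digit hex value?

0x4DBC01

s_0 = plaintext = 0x7D9D2A
s_1 = Round(s_0, k_0) = 0xD2A7AB
s_2 = Round(s_1, k_1) = 0x7AB4DB
s_3 = Round(s_2, k_2) = 0x4DBC01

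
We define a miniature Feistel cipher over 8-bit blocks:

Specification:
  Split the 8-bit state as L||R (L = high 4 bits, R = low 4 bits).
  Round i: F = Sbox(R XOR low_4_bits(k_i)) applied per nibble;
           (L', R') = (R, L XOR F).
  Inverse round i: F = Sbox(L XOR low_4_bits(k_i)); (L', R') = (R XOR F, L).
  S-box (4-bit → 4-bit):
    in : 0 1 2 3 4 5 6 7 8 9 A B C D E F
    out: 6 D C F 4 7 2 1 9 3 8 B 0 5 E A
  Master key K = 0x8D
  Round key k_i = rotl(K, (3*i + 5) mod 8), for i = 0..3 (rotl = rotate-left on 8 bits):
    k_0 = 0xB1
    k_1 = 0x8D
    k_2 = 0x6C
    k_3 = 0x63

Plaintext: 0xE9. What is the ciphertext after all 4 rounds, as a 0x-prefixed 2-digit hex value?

0x2C

s_0 = plaintext = 0xE9
s_1 = Round(s_0, k_0) = 0x97
s_2 = Round(s_1, k_1) = 0x71
s_3 = Round(s_2, k_2) = 0x12
s_4 = Round(s_3, k_3) = 0x2C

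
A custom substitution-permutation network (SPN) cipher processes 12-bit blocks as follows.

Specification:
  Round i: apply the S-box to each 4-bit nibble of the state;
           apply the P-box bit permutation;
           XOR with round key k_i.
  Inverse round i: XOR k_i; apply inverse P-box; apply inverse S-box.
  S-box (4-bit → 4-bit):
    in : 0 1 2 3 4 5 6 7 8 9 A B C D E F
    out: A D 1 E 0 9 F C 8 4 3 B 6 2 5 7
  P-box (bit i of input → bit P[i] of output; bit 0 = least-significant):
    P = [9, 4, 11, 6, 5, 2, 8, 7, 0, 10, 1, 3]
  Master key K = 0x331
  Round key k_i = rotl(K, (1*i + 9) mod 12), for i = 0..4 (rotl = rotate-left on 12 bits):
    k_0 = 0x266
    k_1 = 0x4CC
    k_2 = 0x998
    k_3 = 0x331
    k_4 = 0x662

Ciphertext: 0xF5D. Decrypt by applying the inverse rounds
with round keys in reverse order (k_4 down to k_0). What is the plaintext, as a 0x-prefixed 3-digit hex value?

s_0 = ciphertext = 0xF5D
s_1 = InvRound(s_0, k_4) = 0x1FC
s_2 = InvRound(s_1, k_3) = 0x505
s_3 = InvRound(s_2, k_2) = 0xB0C
s_4 = InvRound(s_3, k_1) = 0xD71
s_5 = InvRound(s_4, k_0) = 0xFCF

0xFCF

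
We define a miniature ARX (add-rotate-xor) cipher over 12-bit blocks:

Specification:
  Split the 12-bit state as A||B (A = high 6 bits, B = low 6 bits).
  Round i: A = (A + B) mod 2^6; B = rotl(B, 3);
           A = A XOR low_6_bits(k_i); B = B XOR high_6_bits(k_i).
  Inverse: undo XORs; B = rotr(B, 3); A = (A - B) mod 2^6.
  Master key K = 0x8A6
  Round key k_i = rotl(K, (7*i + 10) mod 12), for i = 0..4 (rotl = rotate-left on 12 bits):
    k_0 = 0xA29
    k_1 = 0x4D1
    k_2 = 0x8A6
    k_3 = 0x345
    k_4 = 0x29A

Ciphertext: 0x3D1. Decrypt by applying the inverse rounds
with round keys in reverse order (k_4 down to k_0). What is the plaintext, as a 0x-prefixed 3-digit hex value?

s_0 = ciphertext = 0x3D1
s_1 = InvRound(s_0, k_4) = 0xE9B
s_2 = InvRound(s_1, k_3) = 0x372
s_3 = InvRound(s_2, k_2) = 0xA42
s_4 = InvRound(s_3, k_1) = 0xB8A
s_5 = InvRound(s_4, k_0) = 0xCD4

0xCD4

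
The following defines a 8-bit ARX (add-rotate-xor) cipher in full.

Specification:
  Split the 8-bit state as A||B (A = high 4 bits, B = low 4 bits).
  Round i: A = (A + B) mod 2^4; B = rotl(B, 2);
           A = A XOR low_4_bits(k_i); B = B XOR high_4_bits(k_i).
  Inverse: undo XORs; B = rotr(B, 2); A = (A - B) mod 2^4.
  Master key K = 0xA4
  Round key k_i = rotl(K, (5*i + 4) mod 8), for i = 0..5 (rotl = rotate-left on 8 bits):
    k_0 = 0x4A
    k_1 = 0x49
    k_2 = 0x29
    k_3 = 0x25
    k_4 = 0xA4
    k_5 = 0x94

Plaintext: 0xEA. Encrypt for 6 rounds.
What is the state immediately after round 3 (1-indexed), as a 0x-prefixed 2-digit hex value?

0x1D

s_0 = plaintext = 0xEA
s_1 = Round(s_0, k_0) = 0x2E
s_2 = Round(s_1, k_1) = 0x9F
s_3 = Round(s_2, k_2) = 0x1D
s_4 = Round(s_3, k_3) = 0xB5
s_5 = Round(s_4, k_4) = 0x4F
s_6 = Round(s_5, k_5) = 0x76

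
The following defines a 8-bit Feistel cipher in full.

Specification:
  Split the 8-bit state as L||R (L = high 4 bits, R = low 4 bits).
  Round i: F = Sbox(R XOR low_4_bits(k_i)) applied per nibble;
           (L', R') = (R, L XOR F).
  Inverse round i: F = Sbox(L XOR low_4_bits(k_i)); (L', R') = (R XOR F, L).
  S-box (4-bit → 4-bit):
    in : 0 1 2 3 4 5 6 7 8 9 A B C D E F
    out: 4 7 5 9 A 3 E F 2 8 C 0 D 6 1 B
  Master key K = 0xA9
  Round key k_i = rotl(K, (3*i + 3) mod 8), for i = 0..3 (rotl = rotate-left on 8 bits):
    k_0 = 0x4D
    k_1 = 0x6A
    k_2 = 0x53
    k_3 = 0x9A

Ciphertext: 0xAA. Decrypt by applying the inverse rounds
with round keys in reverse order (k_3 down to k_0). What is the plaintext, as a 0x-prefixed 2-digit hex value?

0xA0

s_0 = ciphertext = 0xAA
s_1 = InvRound(s_0, k_3) = 0xEA
s_2 = InvRound(s_1, k_2) = 0xCE
s_3 = InvRound(s_2, k_1) = 0x0C
s_4 = InvRound(s_3, k_0) = 0xA0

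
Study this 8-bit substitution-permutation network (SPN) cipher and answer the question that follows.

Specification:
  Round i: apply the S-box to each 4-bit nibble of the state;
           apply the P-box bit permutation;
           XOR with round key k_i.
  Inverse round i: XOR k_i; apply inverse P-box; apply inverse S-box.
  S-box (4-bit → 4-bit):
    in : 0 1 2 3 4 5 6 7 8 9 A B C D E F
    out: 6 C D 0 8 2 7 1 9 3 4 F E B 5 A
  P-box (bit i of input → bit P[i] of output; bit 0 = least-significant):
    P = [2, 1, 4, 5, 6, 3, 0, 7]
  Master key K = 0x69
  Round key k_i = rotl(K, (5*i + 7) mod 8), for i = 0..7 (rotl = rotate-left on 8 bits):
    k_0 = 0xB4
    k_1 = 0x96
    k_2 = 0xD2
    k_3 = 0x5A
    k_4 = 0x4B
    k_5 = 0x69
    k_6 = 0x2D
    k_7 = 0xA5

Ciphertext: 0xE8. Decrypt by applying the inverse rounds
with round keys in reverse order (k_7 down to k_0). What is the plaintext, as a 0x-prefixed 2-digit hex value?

0x58

s_0 = ciphertext = 0xE8
s_1 = InvRound(s_0, k_7) = 0x67
s_2 = InvRound(s_1, k_6) = 0x95
s_3 = InvRound(s_2, k_5) = 0xD2
s_4 = InvRound(s_3, k_4) = 0xCA
s_5 = InvRound(s_4, k_3) = 0x4A
s_6 = InvRound(s_5, k_2) = 0xFA
s_7 = InvRound(s_6, k_1) = 0x98
s_8 = InvRound(s_7, k_0) = 0x58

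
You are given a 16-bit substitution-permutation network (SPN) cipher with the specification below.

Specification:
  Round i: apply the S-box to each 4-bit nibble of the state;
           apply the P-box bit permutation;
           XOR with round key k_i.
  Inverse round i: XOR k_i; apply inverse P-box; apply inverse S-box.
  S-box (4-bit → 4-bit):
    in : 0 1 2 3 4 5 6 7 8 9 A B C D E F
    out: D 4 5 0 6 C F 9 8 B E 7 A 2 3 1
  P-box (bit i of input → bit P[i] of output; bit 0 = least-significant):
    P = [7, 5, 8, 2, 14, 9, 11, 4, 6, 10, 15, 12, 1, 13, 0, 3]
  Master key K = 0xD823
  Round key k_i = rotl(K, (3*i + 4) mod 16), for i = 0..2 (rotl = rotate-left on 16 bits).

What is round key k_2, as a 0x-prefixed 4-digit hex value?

K = 0xD823
k_0 = rotl(K, (3*0+4) mod 16) = rotl(K, 4) = 0x823D
k_1 = rotl(K, (3*1+4) mod 16) = rotl(K, 7) = 0x11EC
k_2 = rotl(K, (3*2+4) mod 16) = rotl(K, 10) = 0x8F60

0x8F60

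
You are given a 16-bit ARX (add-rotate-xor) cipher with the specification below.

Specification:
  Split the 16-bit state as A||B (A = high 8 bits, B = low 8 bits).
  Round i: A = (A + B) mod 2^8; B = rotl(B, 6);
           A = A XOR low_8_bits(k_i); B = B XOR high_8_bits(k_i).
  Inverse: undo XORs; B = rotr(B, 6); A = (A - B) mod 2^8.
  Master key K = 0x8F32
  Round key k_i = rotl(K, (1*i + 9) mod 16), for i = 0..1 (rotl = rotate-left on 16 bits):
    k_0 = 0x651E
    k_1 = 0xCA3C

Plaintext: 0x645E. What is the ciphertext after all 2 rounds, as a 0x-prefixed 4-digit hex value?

s_0 = plaintext = 0x645E
s_1 = Round(s_0, k_0) = 0xDCF2
s_2 = Round(s_1, k_1) = 0xF276

0xF276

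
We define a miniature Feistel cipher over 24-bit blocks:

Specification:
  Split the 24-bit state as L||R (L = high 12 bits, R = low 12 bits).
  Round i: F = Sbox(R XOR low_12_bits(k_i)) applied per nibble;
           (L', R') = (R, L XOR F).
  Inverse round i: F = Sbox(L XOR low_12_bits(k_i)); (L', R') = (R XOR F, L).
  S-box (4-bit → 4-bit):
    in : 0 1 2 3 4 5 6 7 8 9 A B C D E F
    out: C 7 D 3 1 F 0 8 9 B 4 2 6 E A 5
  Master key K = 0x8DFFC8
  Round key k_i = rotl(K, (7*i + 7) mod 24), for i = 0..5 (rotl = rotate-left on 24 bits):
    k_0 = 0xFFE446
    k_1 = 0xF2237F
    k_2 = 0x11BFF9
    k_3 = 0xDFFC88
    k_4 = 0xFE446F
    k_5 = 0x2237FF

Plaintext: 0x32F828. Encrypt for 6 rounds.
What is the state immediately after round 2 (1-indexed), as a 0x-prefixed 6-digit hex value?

0x5258DC

s_0 = plaintext = 0x32F828
s_1 = Round(s_0, k_0) = 0x828525
s_2 = Round(s_1, k_1) = 0x5258DC
s_3 = Round(s_2, k_2) = 0x8DCDFA
s_4 = Round(s_3, k_3) = 0xDFAF51
s_5 = Round(s_4, k_4) = 0xF51FC0
s_6 = Round(s_5, k_5) = 0xFC0664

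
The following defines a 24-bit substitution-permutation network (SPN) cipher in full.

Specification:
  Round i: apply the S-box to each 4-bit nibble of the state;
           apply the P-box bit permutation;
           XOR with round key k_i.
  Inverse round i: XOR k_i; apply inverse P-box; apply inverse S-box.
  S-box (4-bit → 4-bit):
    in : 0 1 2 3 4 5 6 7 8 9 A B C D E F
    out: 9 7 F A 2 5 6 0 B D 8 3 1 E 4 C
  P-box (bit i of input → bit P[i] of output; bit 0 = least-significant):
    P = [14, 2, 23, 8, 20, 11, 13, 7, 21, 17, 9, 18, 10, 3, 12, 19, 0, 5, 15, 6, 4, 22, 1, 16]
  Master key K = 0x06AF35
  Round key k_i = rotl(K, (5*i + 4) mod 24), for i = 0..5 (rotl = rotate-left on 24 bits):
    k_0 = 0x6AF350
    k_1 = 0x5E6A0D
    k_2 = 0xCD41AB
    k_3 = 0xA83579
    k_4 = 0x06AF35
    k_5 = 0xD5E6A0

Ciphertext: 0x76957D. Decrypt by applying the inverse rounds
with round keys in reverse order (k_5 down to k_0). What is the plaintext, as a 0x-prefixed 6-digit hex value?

s_0 = ciphertext = 0x76957D
s_1 = InvRound(s_0, k_5) = 0x0061F2
s_2 = InvRound(s_1, k_4) = 0xE9CD3B
s_3 = InvRound(s_2, k_3) = 0xDFE76C
s_4 = InvRound(s_3, k_2) = 0xE9C694
s_5 = InvRound(s_4, k_1) = 0x05B82E
s_6 = InvRound(s_5, k_0) = 0x233248

0x233248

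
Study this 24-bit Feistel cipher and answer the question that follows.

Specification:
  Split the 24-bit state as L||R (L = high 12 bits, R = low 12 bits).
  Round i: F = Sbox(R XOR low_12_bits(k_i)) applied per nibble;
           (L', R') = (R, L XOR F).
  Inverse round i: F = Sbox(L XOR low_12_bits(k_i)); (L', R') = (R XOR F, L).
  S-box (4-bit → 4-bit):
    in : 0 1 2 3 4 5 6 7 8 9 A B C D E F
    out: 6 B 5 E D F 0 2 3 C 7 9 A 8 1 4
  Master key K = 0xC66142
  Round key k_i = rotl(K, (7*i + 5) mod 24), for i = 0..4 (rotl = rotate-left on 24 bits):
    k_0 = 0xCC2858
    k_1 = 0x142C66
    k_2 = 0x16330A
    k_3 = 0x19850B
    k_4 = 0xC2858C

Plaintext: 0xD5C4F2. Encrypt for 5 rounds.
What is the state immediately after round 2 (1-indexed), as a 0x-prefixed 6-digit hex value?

s_0 = plaintext = 0xD5C4F2
s_1 = Round(s_0, k_0) = 0x4F272B
s_2 = Round(s_1, k_1) = 0x72BD2A
s_3 = Round(s_2, k_2) = 0xD2A67D
s_4 = Round(s_3, k_3) = 0x67D30A
s_5 = Round(s_4, k_4) = 0x30A64D

0x72BD2A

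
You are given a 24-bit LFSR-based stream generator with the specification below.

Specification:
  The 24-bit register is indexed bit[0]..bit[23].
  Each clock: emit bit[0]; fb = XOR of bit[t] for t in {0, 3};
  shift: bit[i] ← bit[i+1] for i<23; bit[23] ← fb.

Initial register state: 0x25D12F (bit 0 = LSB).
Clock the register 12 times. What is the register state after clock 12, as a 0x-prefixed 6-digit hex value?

reg_0 = 0x25D12F
clock 1: out=1, reg = 0x12E897
clock 2: out=1, reg = 0x89744B
clock 3: out=1, reg = 0x44BA25
clock 4: out=1, reg = 0xA25D12
clock 5: out=0, reg = 0x512E89
clock 6: out=1, reg = 0x289744
clock 7: out=0, reg = 0x144BA2
clock 8: out=0, reg = 0x0A25D1
clock 9: out=1, reg = 0x8512E8
clock 10: out=0, reg = 0xC28974
clock 11: out=0, reg = 0x6144BA
clock 12: out=0, reg = 0xB0A25D

0xB0A25D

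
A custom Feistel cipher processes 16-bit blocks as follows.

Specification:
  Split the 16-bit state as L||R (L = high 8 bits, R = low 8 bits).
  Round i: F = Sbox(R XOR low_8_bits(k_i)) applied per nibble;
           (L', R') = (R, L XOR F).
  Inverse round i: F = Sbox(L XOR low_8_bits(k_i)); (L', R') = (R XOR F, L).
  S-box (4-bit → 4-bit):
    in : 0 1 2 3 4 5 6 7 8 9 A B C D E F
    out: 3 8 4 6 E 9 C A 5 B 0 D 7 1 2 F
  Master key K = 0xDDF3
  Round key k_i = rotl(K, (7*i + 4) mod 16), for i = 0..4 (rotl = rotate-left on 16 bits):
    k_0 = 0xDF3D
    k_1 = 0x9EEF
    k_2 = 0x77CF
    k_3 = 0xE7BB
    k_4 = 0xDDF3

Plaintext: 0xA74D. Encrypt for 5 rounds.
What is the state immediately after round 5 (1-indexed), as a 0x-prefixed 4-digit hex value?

0xB3E8

s_0 = plaintext = 0xA74D
s_1 = Round(s_0, k_0) = 0x4D04
s_2 = Round(s_1, k_1) = 0x0460
s_3 = Round(s_2, k_2) = 0x600B
s_4 = Round(s_3, k_3) = 0x0BB3
s_5 = Round(s_4, k_4) = 0xB3E8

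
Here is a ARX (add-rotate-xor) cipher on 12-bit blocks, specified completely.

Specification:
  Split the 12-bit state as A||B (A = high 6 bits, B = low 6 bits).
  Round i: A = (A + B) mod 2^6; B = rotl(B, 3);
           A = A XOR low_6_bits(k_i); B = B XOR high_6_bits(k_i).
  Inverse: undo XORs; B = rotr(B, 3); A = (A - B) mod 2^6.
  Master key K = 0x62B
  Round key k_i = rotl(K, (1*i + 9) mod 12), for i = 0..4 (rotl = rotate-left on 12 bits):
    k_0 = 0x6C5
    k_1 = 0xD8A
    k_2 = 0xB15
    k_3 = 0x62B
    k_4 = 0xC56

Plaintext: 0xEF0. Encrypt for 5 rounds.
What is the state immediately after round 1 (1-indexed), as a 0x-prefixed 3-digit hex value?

s_0 = plaintext = 0xEF0
s_1 = Round(s_0, k_0) = 0xB9D
s_2 = Round(s_1, k_1) = 0x05D
s_3 = Round(s_2, k_2) = 0x2C7
s_4 = Round(s_3, k_3) = 0xE60
s_5 = Round(s_4, k_4) = 0x3F5

0xB9D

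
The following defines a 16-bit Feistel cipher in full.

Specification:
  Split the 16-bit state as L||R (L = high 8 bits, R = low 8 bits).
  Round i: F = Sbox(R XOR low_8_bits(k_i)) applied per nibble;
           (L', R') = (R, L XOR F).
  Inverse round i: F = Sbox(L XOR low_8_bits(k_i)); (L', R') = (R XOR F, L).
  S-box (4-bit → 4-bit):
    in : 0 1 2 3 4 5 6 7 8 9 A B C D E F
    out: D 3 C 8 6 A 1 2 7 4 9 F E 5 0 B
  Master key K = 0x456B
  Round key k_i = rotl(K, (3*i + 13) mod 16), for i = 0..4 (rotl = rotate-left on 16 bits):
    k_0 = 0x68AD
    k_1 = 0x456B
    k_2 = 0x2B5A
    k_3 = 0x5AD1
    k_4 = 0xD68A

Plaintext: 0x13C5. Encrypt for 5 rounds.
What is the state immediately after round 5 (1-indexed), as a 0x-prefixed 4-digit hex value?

s_0 = plaintext = 0x13C5
s_1 = Round(s_0, k_0) = 0xC504
s_2 = Round(s_1, k_1) = 0x04DE
s_3 = Round(s_2, k_2) = 0xDE72
s_4 = Round(s_3, k_3) = 0x7246
s_5 = Round(s_4, k_4) = 0x469C

0x469C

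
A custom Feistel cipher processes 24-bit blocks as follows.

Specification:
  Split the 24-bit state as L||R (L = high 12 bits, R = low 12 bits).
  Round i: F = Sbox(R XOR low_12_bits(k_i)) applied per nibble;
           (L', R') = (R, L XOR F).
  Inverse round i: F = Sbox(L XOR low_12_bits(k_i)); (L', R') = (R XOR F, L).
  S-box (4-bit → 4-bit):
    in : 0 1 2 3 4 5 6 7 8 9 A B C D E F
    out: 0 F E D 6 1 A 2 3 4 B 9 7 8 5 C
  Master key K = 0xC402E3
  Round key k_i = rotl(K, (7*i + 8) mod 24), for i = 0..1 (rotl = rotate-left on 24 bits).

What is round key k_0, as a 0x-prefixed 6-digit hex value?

0x02E3C4

K = 0xC402E3
k_0 = rotl(K, (7*0+8) mod 24) = rotl(K, 8) = 0x02E3C4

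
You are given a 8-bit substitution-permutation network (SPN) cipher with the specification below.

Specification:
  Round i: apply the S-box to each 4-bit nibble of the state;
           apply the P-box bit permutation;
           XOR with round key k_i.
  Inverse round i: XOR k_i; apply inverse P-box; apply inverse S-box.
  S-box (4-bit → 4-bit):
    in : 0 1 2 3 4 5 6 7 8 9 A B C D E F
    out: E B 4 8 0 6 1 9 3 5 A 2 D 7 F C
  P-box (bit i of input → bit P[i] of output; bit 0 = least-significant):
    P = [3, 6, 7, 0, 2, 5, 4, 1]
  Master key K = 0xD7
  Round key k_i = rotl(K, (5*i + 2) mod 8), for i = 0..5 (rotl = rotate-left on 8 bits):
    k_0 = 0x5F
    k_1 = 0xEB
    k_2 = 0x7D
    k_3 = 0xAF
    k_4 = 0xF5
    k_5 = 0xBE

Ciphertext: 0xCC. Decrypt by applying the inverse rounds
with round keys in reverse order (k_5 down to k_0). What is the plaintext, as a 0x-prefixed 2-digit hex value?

s_0 = ciphertext = 0xCC
s_1 = InvRound(s_0, k_5) = 0x0B
s_2 = InvRound(s_1, k_4) = 0xED
s_3 = InvRound(s_2, k_3) = 0x3B
s_4 = InvRound(s_3, k_2) = 0x7B
s_5 = InvRound(s_4, k_1) = 0x22
s_6 = InvRound(s_5, k_0) = 0xD1

0xD1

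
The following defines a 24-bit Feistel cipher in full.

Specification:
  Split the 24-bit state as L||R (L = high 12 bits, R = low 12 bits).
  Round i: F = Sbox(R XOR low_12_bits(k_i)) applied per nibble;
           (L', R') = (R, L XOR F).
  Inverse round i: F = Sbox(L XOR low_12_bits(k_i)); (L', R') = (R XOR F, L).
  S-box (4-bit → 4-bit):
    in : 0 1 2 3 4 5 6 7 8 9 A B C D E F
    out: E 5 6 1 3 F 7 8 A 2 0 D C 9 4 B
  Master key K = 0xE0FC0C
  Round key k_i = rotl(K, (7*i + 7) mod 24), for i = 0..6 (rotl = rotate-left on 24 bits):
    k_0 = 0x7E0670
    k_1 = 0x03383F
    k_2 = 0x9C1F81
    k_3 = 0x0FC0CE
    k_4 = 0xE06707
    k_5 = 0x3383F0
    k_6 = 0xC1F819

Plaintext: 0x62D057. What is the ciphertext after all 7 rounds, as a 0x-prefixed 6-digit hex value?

s_0 = plaintext = 0x62D057
s_1 = Round(s_0, k_0) = 0x057145
s_2 = Round(s_1, k_1) = 0x1452D7
s_3 = Round(s_2, k_2) = 0x2D78B2
s_4 = Round(s_3, k_3) = 0x8B285B
s_5 = Round(s_4, k_4) = 0x85B34E
s_6 = Round(s_5, k_5) = 0x34E68F
s_7 = Round(s_6, k_6) = 0x68F769

0x68F769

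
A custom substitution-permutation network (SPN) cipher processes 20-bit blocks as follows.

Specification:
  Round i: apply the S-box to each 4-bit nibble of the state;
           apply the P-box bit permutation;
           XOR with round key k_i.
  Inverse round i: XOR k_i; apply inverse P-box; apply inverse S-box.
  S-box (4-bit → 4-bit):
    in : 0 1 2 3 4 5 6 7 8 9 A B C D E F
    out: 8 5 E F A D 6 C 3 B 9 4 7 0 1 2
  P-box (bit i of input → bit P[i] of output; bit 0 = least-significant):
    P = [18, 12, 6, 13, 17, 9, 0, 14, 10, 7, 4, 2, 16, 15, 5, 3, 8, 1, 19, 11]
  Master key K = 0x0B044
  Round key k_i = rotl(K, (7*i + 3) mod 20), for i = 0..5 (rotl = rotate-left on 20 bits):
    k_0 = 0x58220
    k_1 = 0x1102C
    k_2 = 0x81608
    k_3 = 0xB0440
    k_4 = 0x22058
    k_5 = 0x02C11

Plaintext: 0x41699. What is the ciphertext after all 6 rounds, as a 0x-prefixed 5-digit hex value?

s_0 = plaintext = 0x41699
s_1 = Round(s_0, k_0) = 0x2F892
s_2 = Round(s_1, k_1) = 0xBEEEE
s_3 = Round(s_2, k_2) = 0x71208
s_4 = Round(s_3, k_3) = 0x65CF4
s_5 = Round(s_4, k_4) = 0xB16E2
s_6 = Round(s_5, k_5) = 0xB1CE1

0xB1CE1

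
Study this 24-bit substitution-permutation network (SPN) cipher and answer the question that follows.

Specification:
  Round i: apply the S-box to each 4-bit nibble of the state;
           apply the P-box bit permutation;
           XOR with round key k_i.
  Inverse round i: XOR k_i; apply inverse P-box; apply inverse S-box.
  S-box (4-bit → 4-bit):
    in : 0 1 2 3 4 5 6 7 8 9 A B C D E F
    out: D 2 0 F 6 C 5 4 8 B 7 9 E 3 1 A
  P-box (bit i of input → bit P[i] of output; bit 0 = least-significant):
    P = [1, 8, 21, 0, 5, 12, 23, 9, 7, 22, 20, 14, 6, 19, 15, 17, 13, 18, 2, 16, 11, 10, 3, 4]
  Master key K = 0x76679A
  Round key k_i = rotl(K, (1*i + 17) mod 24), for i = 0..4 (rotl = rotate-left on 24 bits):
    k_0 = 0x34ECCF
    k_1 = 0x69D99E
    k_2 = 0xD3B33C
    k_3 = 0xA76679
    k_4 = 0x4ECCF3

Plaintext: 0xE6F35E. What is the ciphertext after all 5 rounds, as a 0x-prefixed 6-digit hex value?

s_0 = plaintext = 0xE6F35E
s_1 = Round(s_0, k_0) = 0xEE8649
s_2 = Round(s_1, k_1) = 0xFBE01D
s_3 = Round(s_2, k_2) = 0xC2C6EE
s_4 = Round(s_3, k_3) = 0xBDE2C3
s_5 = Round(s_4, k_4) = 0xEAF7A0

0xEAF7A0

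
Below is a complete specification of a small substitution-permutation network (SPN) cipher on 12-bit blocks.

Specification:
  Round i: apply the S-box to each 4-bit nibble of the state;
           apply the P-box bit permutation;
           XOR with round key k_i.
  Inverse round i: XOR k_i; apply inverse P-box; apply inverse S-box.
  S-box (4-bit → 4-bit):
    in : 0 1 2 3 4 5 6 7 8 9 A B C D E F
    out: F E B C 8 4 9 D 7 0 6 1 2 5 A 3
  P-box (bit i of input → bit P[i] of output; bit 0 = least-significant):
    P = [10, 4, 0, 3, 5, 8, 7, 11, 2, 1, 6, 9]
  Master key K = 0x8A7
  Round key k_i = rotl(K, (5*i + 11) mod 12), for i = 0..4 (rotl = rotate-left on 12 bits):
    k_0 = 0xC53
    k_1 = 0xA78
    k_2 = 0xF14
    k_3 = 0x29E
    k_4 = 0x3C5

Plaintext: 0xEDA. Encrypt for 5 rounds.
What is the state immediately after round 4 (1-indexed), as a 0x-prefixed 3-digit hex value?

s_0 = plaintext = 0xEDA
s_1 = Round(s_0, k_0) = 0xEE0
s_2 = Round(s_1, k_1) = 0x563
s_3 = Round(s_2, k_2) = 0x77D
s_4 = Round(s_3, k_3) = 0xC7B
s_5 = Round(s_4, k_4) = 0xF67

0xC7B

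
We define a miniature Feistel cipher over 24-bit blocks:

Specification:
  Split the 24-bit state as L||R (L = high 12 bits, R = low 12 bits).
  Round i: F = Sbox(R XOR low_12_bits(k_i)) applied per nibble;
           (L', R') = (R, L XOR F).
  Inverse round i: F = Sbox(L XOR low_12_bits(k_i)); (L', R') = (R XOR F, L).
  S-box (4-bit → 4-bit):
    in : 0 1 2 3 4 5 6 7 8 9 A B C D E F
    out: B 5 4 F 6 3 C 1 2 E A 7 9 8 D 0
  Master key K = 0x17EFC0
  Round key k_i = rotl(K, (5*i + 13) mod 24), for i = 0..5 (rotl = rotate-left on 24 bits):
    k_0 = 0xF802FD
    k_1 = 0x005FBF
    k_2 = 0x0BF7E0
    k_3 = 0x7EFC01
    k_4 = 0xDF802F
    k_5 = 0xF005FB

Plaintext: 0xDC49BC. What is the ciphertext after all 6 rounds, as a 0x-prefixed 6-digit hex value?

s_0 = plaintext = 0xDC49BC
s_1 = Round(s_0, k_0) = 0x9BCAA1
s_2 = Round(s_1, k_1) = 0xAA1AE1
s_3 = Round(s_2, k_2) = 0xAE1214
s_4 = Round(s_3, k_3) = 0x2147B2
s_5 = Round(s_4, k_4) = 0x7B23FC
s_6 = Round(s_5, k_5) = 0x3FCB03

0x3FCB03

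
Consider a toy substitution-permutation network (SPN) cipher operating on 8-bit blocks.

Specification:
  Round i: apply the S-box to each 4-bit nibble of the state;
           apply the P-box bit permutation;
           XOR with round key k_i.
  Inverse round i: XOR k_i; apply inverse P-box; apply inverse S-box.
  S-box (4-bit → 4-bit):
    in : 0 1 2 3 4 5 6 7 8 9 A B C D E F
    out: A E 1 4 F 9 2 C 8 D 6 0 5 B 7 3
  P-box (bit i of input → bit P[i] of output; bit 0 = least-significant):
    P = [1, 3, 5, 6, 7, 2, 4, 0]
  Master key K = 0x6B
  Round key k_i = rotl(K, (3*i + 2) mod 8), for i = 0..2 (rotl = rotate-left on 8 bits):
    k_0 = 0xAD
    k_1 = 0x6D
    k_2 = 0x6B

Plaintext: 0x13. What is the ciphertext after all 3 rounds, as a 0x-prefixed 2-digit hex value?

0x49

s_0 = plaintext = 0x13
s_1 = Round(s_0, k_0) = 0x98
s_2 = Round(s_1, k_1) = 0xBC
s_3 = Round(s_2, k_2) = 0x49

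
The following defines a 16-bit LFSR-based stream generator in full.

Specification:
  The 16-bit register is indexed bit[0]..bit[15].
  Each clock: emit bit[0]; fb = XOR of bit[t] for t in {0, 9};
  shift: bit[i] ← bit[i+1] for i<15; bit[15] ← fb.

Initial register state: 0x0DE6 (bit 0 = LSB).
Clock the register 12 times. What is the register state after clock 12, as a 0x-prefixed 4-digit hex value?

reg_0 = 0x0DE6
clock 1: out=0, reg = 0x06F3
clock 2: out=1, reg = 0x0379
clock 3: out=1, reg = 0x01BC
clock 4: out=0, reg = 0x00DE
clock 5: out=0, reg = 0x006F
clock 6: out=1, reg = 0x8037
clock 7: out=1, reg = 0xC01B
clock 8: out=1, reg = 0xE00D
clock 9: out=1, reg = 0xF006
clock 10: out=0, reg = 0x7803
clock 11: out=1, reg = 0xBC01
clock 12: out=1, reg = 0xDE00

0xDE00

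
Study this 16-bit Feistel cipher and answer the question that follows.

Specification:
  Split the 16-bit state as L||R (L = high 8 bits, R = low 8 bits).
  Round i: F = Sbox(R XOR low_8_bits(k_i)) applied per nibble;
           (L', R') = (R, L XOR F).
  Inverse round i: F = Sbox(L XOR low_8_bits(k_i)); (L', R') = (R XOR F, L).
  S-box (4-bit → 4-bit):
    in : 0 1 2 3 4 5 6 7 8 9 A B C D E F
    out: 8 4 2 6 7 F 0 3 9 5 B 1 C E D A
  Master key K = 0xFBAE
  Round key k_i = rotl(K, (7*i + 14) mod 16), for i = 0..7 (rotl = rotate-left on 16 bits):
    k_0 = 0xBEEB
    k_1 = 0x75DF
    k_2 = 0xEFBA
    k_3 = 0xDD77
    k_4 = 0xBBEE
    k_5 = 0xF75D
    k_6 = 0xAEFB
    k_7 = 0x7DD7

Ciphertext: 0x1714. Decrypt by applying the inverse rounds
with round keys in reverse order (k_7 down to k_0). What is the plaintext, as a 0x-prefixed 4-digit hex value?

s_0 = ciphertext = 0x1714
s_1 = InvRound(s_0, k_7) = 0xDC17
s_2 = InvRound(s_1, k_6) = 0x34DC
s_3 = InvRound(s_2, k_5) = 0xD934
s_4 = InvRound(s_3, k_4) = 0x57D9
s_5 = InvRound(s_4, k_3) = 0xF157
s_6 = InvRound(s_5, k_2) = 0x26F1
s_7 = InvRound(s_6, k_1) = 0x5426
s_8 = InvRound(s_7, k_0) = 0x3C54

0x3C54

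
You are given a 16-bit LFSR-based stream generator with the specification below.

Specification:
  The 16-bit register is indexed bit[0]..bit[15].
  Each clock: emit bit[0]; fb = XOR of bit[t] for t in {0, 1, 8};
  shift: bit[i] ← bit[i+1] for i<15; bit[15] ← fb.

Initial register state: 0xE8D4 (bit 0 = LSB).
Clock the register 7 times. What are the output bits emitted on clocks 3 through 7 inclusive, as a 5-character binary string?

reg_0 = 0xE8D4
clock 1: out=0, reg = 0x746A
clock 2: out=0, reg = 0xBA35
clock 3: out=1, reg = 0xDD1A
clock 4: out=0, reg = 0x6E8D
clock 5: out=1, reg = 0xB746
clock 6: out=0, reg = 0x5BA3
clock 7: out=1, reg = 0xADD1

10101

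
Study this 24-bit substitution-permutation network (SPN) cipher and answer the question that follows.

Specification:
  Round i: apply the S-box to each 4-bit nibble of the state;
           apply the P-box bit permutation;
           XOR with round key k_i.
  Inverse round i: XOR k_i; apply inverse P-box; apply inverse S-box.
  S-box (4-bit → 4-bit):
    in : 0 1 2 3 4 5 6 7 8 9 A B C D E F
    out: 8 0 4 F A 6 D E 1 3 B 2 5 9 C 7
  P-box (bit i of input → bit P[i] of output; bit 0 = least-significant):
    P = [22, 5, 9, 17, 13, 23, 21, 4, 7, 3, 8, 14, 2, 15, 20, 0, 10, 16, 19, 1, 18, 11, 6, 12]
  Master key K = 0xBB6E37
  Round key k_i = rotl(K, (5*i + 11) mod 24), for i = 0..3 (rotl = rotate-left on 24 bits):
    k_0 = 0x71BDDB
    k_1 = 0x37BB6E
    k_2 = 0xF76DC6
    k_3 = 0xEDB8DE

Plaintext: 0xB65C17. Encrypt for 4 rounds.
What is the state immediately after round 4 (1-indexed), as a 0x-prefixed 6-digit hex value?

s_0 = plaintext = 0xB65C17
s_1 = Round(s_0, k_0) = 0x6B3279
s_2 = Round(s_1, k_1) = 0xC22A1B
s_3 = Round(s_2, k_2) = 0xEB2D2E
s_4 = Round(s_3, k_3) = 0xDEEA1E

0xDEEA1E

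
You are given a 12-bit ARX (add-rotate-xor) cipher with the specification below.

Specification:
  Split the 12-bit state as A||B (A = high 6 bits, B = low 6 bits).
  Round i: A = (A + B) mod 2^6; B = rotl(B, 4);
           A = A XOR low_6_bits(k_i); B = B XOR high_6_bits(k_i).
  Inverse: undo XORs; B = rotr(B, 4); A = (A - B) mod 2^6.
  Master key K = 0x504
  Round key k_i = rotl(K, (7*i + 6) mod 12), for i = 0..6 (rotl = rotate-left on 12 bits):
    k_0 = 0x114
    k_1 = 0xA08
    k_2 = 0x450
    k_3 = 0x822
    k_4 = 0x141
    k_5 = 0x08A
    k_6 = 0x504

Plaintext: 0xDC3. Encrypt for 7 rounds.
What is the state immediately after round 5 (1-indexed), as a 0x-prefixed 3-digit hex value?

s_0 = plaintext = 0xDC3
s_1 = Round(s_0, k_0) = 0xBB4
s_2 = Round(s_1, k_1) = 0xAA5
s_3 = Round(s_2, k_2) = 0x7C8
s_4 = Round(s_3, k_3) = 0x162
s_5 = Round(s_4, k_4) = 0x9AD
s_6 = Round(s_5, k_5) = 0x659
s_7 = Round(s_6, k_6) = 0xD82

0x9AD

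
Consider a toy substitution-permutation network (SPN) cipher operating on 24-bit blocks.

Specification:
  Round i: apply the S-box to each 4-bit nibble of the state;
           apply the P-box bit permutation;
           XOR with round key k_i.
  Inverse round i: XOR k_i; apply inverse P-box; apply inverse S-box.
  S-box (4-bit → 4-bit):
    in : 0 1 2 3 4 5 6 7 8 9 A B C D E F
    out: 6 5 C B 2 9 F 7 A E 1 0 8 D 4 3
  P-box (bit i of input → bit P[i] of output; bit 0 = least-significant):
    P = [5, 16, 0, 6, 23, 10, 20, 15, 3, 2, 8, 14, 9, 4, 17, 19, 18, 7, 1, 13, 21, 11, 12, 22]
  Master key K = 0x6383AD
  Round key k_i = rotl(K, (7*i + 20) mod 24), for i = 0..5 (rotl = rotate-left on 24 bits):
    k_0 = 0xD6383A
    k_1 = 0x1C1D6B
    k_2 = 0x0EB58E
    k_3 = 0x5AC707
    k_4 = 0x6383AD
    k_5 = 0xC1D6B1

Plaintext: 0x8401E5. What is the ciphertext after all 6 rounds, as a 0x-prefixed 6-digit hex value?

0xCD46D5

s_0 = plaintext = 0x8401E5
s_1 = Round(s_0, k_0) = 0x8431C2
s_2 = Round(s_1, k_1) = 0x5496B2
s_3 = Round(s_2, k_2) = 0x64F453
s_4 = Round(s_3, k_3) = 0xBB5DF3
s_5 = Round(s_4, k_4) = 0xEAC4C5
s_6 = Round(s_5, k_5) = 0xCD46D5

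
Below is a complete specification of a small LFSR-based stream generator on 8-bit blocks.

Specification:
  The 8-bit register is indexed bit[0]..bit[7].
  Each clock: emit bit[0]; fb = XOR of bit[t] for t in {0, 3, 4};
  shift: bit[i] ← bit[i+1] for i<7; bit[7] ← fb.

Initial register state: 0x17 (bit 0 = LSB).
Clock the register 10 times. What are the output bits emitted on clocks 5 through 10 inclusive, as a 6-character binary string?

reg_0 = 0x17
clock 1: out=1, reg = 0x0B
clock 2: out=1, reg = 0x05
clock 3: out=1, reg = 0x82
clock 4: out=0, reg = 0x41
clock 5: out=1, reg = 0xA0
clock 6: out=0, reg = 0x50
clock 7: out=0, reg = 0xA8
clock 8: out=0, reg = 0xD4
clock 9: out=0, reg = 0xEA
clock 10: out=0, reg = 0xF5

100000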